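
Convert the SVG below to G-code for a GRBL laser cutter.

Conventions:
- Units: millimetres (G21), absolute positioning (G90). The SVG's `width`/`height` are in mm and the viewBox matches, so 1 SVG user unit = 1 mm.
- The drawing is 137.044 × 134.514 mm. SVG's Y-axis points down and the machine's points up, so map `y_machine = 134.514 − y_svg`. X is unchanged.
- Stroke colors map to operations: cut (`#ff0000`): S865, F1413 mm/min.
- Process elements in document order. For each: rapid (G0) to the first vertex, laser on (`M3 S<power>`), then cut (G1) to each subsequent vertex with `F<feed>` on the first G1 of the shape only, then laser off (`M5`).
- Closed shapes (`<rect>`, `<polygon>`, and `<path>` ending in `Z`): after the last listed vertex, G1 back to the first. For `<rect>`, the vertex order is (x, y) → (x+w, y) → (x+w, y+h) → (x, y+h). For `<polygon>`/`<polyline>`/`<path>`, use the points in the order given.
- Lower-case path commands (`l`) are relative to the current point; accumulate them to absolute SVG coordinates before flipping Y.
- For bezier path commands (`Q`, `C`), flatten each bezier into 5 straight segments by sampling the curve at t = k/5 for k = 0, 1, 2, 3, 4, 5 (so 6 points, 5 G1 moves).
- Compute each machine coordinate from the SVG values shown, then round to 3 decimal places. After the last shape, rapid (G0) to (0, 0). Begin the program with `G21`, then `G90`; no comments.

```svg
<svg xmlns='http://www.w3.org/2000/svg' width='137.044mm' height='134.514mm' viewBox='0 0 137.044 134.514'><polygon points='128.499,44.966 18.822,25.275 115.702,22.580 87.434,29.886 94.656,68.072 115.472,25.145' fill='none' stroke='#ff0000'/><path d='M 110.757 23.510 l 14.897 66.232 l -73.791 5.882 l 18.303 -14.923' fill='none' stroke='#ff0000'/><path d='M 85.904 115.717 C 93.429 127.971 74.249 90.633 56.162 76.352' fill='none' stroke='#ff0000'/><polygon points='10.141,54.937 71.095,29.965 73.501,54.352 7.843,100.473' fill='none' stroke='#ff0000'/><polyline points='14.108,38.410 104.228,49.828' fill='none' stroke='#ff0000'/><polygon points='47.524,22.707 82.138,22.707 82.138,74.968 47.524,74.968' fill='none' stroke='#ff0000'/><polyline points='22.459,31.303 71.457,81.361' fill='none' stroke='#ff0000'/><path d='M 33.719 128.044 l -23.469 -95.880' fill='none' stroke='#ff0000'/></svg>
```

G21
G90
G0 X128.499 Y89.548
M3 S865
G1 X18.822 Y109.239 F1413
G1 X115.702 Y111.934
G1 X87.434 Y104.628
G1 X94.656 Y66.442
G1 X115.472 Y109.369
G1 X128.499 Y89.548
M5
G0 X110.757 Y111.004
M3 S865
G1 X125.654 Y44.772 F1413
G1 X51.863 Y38.890
G1 X70.166 Y53.813
M5
G0 X85.904 Y18.797
M3 S865
G1 X87.437 Y16.814 F1413
G1 X83.895 Y23.247
G1 X76.612 Y34.607
G1 X66.923 Y47.408
G1 X56.162 Y58.162
M5
G0 X10.141 Y79.577
M3 S865
G1 X71.095 Y104.549 F1413
G1 X73.501 Y80.162
G1 X7.843 Y34.041
G1 X10.141 Y79.577
M5
G0 X14.108 Y96.104
M3 S865
G1 X104.228 Y84.686 F1413
M5
G0 X47.524 Y111.807
M3 S865
G1 X82.138 Y111.807 F1413
G1 X82.138 Y59.546
G1 X47.524 Y59.546
G1 X47.524 Y111.807
M5
G0 X22.459 Y103.211
M3 S865
G1 X71.457 Y53.153 F1413
M5
G0 X33.719 Y6.470
M3 S865
G1 X10.250 Y102.350 F1413
M5
G0 X0.000 Y0.000

1 u = 1 mm; y_m = 134.514 − y.

[1] `<polygon>` closed polygon, #ff0000→cut S865 F1413: (128.499,89.548) → (18.822,109.239) → (115.702,111.934) → (87.434,104.628) → (94.656,66.442) → (115.472,109.369) → (128.499,89.548) (closed)

[2] `<path>` open polyline, #ff0000→cut S865 F1413: (110.757,111.004) → (125.654,44.772) → (51.863,38.890) → (70.166,53.813)

[3] `<path>` cubic bezier, #ff0000→cut S865 F1413: (85.904,18.797) → (87.437,16.814) → (83.895,23.247) → (76.612,34.607) → (66.923,47.408) → (56.162,58.162)

[4] `<polygon>` closed polygon, #ff0000→cut S865 F1413: (10.141,79.577) → (71.095,104.549) → (73.501,80.162) → (7.843,34.041) → (10.141,79.577) (closed)

[5] `<polyline>` line segment, #ff0000→cut S865 F1413: (14.108,96.104) → (104.228,84.686)

[6] `<polygon>` rectangle, #ff0000→cut S865 F1413: (47.524,111.807) → (82.138,111.807) → (82.138,59.546) → (47.524,59.546) → (47.524,111.807) (closed)

[7] `<polyline>` line segment, #ff0000→cut S865 F1413: (22.459,103.211) → (71.457,53.153)

[8] `<path>` line segment, #ff0000→cut S865 F1413: (33.719,6.470) → (10.250,102.350)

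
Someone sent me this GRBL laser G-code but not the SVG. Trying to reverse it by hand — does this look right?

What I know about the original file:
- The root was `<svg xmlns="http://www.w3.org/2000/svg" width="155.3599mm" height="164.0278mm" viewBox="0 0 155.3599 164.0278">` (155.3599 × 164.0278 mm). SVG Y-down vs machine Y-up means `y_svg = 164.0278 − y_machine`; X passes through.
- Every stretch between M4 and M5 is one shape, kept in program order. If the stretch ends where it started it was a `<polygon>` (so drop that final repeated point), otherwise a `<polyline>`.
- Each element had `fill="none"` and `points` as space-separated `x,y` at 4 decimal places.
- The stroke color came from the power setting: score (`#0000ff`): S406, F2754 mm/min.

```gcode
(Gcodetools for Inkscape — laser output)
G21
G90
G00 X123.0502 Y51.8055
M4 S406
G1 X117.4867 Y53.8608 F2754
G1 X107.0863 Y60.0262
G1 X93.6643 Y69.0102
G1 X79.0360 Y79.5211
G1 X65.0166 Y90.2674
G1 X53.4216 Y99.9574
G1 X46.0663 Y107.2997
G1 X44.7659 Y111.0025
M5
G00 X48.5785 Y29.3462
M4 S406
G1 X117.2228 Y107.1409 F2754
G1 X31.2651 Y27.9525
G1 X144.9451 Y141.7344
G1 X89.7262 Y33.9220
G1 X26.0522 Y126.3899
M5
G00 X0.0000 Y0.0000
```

Machine Y-up, SVG Y-down with viewBox height 164.0278, so y_svg = 164.0278 − y_machine; X carries over. Every run uses S406, so all elements get stroke `#0000ff` (score).

Run 1: The run is open, so emit a `<polyline>` with points (Y-flipped): 123.0502,112.2223 117.4867,110.1670 107.0863,104.0016 93.6643,95.0176 79.0360,84.5067 65.0166,73.7604 53.4216,64.0704 46.0663,56.7281 44.7659,53.0253.

Run 2: The run is open, so emit a `<polyline>` with points (Y-flipped): 48.5785,134.6816 117.2228,56.8869 31.2651,136.0753 144.9451,22.2934 89.7262,130.1058 26.0522,37.6379.

<svg xmlns="http://www.w3.org/2000/svg" width="155.3599mm" height="164.0278mm" viewBox="0 0 155.3599 164.0278">
  <polyline points="123.0502,112.2223 117.4867,110.1670 107.0863,104.0016 93.6643,95.0176 79.0360,84.5067 65.0166,73.7604 53.4216,64.0704 46.0663,56.7281 44.7659,53.0253" fill="none" stroke="#0000ff"/>
  <polyline points="48.5785,134.6816 117.2228,56.8869 31.2651,136.0753 144.9451,22.2934 89.7262,130.1058 26.0522,37.6379" fill="none" stroke="#0000ff"/>
</svg>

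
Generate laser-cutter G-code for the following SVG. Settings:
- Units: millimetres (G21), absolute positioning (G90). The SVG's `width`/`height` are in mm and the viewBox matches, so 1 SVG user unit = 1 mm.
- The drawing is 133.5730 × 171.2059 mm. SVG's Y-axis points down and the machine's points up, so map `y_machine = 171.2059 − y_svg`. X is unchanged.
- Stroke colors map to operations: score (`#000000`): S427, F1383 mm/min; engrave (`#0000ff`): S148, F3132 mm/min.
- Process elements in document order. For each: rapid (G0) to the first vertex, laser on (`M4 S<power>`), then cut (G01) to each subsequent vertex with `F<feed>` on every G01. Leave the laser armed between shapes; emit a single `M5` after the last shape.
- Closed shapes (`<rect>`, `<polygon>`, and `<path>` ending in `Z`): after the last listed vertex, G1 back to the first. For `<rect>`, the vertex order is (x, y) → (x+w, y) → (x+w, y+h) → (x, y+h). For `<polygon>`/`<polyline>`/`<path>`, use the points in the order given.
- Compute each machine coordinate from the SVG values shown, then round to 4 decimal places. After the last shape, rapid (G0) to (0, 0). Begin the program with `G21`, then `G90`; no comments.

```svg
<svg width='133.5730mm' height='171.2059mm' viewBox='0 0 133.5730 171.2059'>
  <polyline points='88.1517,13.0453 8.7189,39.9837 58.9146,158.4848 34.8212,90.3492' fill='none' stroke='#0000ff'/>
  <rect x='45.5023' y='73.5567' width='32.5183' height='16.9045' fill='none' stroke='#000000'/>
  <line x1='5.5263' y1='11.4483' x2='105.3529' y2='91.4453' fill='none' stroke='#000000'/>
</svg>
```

G21
G90
G0 X88.1517 Y158.1606
M4 S148
G01 X8.7189 Y131.2222 F3132
G01 X58.9146 Y12.7211 F3132
G01 X34.8212 Y80.8567 F3132
G0 X45.5023 Y97.6492
M4 S427
G01 X78.0206 Y97.6492 F1383
G01 X78.0206 Y80.7447 F1383
G01 X45.5023 Y80.7447 F1383
G01 X45.5023 Y97.6492 F1383
G0 X5.5263 Y159.7576
M4 S427
G01 X105.3529 Y79.7606 F1383
M5
G0 X0.0000 Y0.0000

Since the viewBox matches the mm dimensions, user units are millimetres directly. The only transform is the Y-flip y_m = 171.2059 − y_svg.

Shape 1 is a open polyline drawn with `<polyline>`. Its stroke #0000ff means engrave at S148, F3132. After flipping Y the toolpath is (88.1517,158.1606) → (8.7189,131.2222) → (58.9146,12.7211) → (34.8212,80.8567).

Shape 2 is a rectangle drawn with `<rect>`. Its stroke #000000 means score at S427, F1383. After flipping Y the toolpath is (45.5023,97.6492) → (78.0206,97.6492) → (78.0206,80.7447) → (45.5023,80.7447) → (45.5023,97.6492), returning to the start.

Shape 3 is a line segment drawn with `<line>`. Its stroke #000000 means score at S427, F1383. After flipping Y the toolpath is (5.5263,159.7576) → (105.3529,79.7606).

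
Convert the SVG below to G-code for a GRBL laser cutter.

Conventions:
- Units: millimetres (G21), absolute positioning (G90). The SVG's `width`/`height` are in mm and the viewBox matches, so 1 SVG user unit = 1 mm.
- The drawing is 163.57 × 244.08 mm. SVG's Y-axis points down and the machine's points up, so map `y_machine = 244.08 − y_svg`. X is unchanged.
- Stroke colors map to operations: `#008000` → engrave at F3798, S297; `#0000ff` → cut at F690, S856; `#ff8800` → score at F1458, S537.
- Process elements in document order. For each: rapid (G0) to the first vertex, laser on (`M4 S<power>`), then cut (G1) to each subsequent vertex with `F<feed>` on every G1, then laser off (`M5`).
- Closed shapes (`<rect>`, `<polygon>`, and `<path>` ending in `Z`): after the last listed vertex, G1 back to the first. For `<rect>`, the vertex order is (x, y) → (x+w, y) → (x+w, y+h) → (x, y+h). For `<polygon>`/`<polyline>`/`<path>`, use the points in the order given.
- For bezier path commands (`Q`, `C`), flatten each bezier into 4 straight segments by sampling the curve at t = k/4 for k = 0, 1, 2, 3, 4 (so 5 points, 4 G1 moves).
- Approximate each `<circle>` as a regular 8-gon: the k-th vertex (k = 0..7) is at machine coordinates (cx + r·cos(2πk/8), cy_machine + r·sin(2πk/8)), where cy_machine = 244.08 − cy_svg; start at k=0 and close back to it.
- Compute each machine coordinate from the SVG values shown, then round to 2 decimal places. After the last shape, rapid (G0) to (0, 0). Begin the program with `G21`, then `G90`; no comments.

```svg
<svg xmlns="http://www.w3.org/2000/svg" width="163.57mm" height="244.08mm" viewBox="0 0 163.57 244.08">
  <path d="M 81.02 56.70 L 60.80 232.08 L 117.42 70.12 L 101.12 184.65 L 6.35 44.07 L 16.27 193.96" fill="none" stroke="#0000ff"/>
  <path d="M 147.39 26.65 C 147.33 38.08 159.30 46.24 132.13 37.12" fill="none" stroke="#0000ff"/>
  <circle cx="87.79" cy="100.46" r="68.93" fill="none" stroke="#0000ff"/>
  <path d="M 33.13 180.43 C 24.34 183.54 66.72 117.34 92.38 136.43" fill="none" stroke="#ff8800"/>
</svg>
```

1 u = 1 mm; y_m = 244.08 − y.

[1] `<path>` open polyline, #0000ff→cut S856 F690: (81.02,187.38) → (60.80,12.00) → (117.42,173.96) → (101.12,59.43) → (6.35,200.01) → (16.27,50.12)

[2] `<path>` cubic bezier, #0000ff→cut S856 F690: (147.39,217.43) → (148.80,209.69) → (149.93,204.49) → (145.97,203.14) → (132.13,206.96)

[3] `<circle>` circle, #0000ff→cut S856 F690: (156.72,143.62) → (136.53,192.36) → (87.79,212.55) → (39.05,192.36) → (18.86,143.62) → (39.05,94.88) → (87.79,74.69) → (136.53,94.88) → (156.72,143.62) (closed)

[4] `<path>` cubic bezier, #ff8800→score S537 F1458: (33.13,63.65) → (35.07,71.90) → (49.84,91.64) → (71.06,108.39) → (92.38,107.65)

G21
G90
G0 X81.02 Y187.38
M4 S856
G1 X60.80 Y12.00 F690
G1 X117.42 Y173.96 F690
G1 X101.12 Y59.43 F690
G1 X6.35 Y200.01 F690
G1 X16.27 Y50.12 F690
M5
G0 X147.39 Y217.43
M4 S856
G1 X148.80 Y209.69 F690
G1 X149.93 Y204.49 F690
G1 X145.97 Y203.14 F690
G1 X132.13 Y206.96 F690
M5
G0 X156.72 Y143.62
M4 S856
G1 X136.53 Y192.36 F690
G1 X87.79 Y212.55 F690
G1 X39.05 Y192.36 F690
G1 X18.86 Y143.62 F690
G1 X39.05 Y94.88 F690
G1 X87.79 Y74.69 F690
G1 X136.53 Y94.88 F690
G1 X156.72 Y143.62 F690
M5
G0 X33.13 Y63.65
M4 S537
G1 X35.07 Y71.90 F1458
G1 X49.84 Y91.64 F1458
G1 X71.06 Y108.39 F1458
G1 X92.38 Y107.65 F1458
M5
G0 X0.00 Y0.00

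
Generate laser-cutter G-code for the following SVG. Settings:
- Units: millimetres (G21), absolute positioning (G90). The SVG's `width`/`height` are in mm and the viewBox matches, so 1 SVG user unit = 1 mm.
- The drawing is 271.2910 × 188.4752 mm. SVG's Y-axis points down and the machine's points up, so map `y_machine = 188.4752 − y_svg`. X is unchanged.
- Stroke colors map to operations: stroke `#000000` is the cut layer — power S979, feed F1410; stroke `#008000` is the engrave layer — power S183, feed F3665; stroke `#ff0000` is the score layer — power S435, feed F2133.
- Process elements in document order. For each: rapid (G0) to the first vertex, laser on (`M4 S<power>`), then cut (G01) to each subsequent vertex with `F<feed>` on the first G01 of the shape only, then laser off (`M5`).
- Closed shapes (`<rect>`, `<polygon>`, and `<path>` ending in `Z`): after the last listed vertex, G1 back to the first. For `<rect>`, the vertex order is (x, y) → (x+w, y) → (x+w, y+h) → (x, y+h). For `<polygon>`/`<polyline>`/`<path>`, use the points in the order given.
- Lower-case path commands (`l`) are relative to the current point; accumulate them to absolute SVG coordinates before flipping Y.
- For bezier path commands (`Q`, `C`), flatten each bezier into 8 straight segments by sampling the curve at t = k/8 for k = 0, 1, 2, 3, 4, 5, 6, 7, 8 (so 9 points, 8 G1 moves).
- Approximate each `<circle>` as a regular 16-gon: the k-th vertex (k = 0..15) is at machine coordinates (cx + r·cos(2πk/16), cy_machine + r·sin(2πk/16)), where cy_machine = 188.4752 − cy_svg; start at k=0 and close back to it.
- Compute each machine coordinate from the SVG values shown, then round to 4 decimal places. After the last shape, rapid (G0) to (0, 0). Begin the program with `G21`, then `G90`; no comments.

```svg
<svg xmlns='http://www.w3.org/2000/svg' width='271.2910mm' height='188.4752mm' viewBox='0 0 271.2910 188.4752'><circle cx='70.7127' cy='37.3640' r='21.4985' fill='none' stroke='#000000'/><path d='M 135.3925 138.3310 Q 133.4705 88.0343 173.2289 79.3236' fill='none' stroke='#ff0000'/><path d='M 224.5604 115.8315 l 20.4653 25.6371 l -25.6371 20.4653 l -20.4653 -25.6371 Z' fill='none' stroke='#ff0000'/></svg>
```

1 u = 1 mm; y_m = 188.4752 − y.

[1] `<circle>` circle, #000000→cut S979 F1410: (92.2112,151.1112) → (90.5747,159.3383) → (85.9144,166.3129) → (78.9398,170.9732) → (70.7127,172.6097) → (62.4856,170.9732) → (55.5110,166.3129) → (50.8507,159.3383) → (49.2142,151.1112) → (50.8507,142.8841) → (55.5110,135.9095) → (62.4856,131.2492) → (70.7127,129.6127) → (78.9398,131.2492) → (85.9144,135.9095) → (90.5747,142.8841) → (92.2112,151.1112) (closed)

[2] `<path>` quadratic bezier, #ff0000→score S435 F2133: (135.3925,50.1442) → (135.5633,62.0686) → (137.0365,72.6934) → (139.8123,82.0187) → (143.8906,90.0444) → (149.2714,96.7705) → (155.9547,102.1971) → (163.9406,106.3241) → (173.2289,109.1516)

[3] `<path>` regular polygon, #ff0000→score S435 F2133: (224.5604,72.6437) → (245.0257,47.0066) → (219.3886,26.5413) → (198.9233,52.1784) → (224.5604,72.6437) (closed)

G21
G90
G0 X92.2112 Y151.1112
M4 S979
G01 X90.5747 Y159.3383 F1410
G01 X85.9144 Y166.3129
G01 X78.9398 Y170.9732
G01 X70.7127 Y172.6097
G01 X62.4856 Y170.9732
G01 X55.5110 Y166.3129
G01 X50.8507 Y159.3383
G01 X49.2142 Y151.1112
G01 X50.8507 Y142.8841
G01 X55.5110 Y135.9095
G01 X62.4856 Y131.2492
G01 X70.7127 Y129.6127
G01 X78.9398 Y131.2492
G01 X85.9144 Y135.9095
G01 X90.5747 Y142.8841
G01 X92.2112 Y151.1112
M5
G0 X135.3925 Y50.1442
M4 S435
G01 X135.5633 Y62.0686 F2133
G01 X137.0365 Y72.6934
G01 X139.8123 Y82.0187
G01 X143.8906 Y90.0444
G01 X149.2714 Y96.7705
G01 X155.9547 Y102.1971
G01 X163.9406 Y106.3241
G01 X173.2289 Y109.1516
M5
G0 X224.5604 Y72.6437
M4 S435
G01 X245.0257 Y47.0066 F2133
G01 X219.3886 Y26.5413
G01 X198.9233 Y52.1784
G01 X224.5604 Y72.6437
M5
G0 X0.0000 Y0.0000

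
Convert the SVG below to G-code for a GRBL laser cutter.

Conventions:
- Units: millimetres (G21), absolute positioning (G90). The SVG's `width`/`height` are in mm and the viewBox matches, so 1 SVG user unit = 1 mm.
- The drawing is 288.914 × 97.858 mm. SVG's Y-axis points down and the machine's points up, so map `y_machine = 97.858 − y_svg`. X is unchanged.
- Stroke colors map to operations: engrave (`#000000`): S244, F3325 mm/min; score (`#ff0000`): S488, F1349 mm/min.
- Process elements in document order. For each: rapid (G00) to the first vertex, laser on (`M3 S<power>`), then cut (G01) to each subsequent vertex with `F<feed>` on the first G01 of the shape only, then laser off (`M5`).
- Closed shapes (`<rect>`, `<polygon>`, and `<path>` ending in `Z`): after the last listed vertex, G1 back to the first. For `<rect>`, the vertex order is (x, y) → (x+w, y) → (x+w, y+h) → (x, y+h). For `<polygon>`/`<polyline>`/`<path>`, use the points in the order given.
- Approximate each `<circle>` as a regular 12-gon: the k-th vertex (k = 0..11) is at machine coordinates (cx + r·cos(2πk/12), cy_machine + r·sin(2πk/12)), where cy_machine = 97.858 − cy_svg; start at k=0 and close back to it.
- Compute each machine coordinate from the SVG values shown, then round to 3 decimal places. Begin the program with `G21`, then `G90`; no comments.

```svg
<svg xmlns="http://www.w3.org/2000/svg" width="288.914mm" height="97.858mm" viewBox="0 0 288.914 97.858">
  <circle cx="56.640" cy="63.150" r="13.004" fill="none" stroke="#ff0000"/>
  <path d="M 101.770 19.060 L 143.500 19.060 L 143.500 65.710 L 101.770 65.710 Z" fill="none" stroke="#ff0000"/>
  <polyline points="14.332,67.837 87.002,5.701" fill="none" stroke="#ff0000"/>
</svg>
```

G21
G90
G00 X69.644 Y34.708
M3 S488
G01 X67.902 Y41.210 F1349
G01 X63.142 Y45.970
G01 X56.640 Y47.712
G01 X50.138 Y45.970
G01 X45.378 Y41.210
G01 X43.636 Y34.708
G01 X45.378 Y28.206
G01 X50.138 Y23.446
G01 X56.640 Y21.704
G01 X63.142 Y23.446
G01 X67.902 Y28.206
G01 X69.644 Y34.708
M5
G00 X101.770 Y78.798
M3 S488
G01 X143.500 Y78.798 F1349
G01 X143.500 Y32.148
G01 X101.770 Y32.148
G01 X101.770 Y78.798
M5
G00 X14.332 Y30.021
M3 S488
G01 X87.002 Y92.157 F1349
M5

1 u = 1 mm; y_m = 97.858 − y.

[1] `<circle>` circle, #ff0000→score S488 F1349: (69.644,34.708) → (67.902,41.210) → (63.142,45.970) → (56.640,47.712) → (50.138,45.970) → (45.378,41.210) → (43.636,34.708) → (45.378,28.206) → (50.138,23.446) → (56.640,21.704) → (63.142,23.446) → (67.902,28.206) → (69.644,34.708) (closed)

[2] `<path>` rectangle, #ff0000→score S488 F1349: (101.770,78.798) → (143.500,78.798) → (143.500,32.148) → (101.770,32.148) → (101.770,78.798) (closed)

[3] `<polyline>` line segment, #ff0000→score S488 F1349: (14.332,30.021) → (87.002,92.157)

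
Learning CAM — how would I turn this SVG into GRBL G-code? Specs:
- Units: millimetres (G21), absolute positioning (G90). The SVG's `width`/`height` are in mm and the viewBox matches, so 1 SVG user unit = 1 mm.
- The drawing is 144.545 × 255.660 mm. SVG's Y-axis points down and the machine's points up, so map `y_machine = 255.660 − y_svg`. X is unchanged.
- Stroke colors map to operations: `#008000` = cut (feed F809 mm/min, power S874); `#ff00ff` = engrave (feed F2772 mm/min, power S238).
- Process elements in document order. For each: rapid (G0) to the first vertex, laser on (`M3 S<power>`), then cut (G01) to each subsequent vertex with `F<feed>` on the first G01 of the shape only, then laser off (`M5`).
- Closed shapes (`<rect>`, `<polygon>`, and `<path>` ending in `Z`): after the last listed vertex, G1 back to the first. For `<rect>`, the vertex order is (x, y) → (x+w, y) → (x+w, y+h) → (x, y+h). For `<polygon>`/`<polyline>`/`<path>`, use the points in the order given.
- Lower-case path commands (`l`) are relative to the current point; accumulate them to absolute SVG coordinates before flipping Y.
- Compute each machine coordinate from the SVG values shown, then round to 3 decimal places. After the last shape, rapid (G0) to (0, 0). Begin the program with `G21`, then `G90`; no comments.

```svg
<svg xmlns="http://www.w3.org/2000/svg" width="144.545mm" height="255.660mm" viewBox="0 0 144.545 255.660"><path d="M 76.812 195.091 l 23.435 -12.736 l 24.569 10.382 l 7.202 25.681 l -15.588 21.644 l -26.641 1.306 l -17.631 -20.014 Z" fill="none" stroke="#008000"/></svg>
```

G21
G90
G0 X76.812 Y60.569
M3 S874
G01 X100.247 Y73.305 F809
G01 X124.816 Y62.923
G01 X132.018 Y37.242
G01 X116.430 Y15.598
G01 X89.789 Y14.292
G01 X72.158 Y34.306
G01 X76.812 Y60.569
M5
G0 X0.000 Y0.000

viewBox `0 0 144.545 255.660` with mm width/height → 1 unit = 1 mm. Flip: y_m = 255.660 − y_svg.

**Shape 1** — `<path>` regular polygon, stroke `#008000` → cut (S874, F809). Machine vertices: (76.812,60.569) → (100.247,73.305) → (124.816,62.923) → (132.018,37.242) → (116.430,15.598) → (89.789,14.292) → (72.158,34.306) → (76.812,60.569). Closed: final G1 returns to the first vertex.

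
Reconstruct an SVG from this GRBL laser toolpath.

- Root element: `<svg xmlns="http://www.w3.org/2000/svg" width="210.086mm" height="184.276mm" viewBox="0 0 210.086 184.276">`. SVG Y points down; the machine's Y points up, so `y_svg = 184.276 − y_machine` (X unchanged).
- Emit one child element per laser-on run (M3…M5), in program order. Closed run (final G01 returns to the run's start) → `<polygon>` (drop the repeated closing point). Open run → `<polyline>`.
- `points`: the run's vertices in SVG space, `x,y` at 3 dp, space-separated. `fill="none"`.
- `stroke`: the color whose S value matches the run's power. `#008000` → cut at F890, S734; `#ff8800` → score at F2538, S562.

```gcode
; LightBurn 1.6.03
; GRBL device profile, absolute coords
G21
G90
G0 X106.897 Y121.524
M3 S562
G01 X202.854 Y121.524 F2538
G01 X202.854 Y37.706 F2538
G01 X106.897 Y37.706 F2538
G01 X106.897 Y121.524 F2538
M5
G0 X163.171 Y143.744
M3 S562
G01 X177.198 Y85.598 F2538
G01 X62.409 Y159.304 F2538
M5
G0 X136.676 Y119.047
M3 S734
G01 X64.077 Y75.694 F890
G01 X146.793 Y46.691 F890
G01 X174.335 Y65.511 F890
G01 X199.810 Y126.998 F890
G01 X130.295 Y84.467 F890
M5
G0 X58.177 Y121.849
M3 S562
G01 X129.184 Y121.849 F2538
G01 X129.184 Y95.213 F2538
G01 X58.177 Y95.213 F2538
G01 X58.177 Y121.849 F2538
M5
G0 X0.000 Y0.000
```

<svg xmlns="http://www.w3.org/2000/svg" width="210.086mm" height="184.276mm" viewBox="0 0 210.086 184.276">
  <polygon points="106.897,62.752 202.854,62.752 202.854,146.570 106.897,146.570" fill="none" stroke="#ff8800"/>
  <polyline points="163.171,40.532 177.198,98.678 62.409,24.972" fill="none" stroke="#ff8800"/>
  <polyline points="136.676,65.229 64.077,108.582 146.793,137.585 174.335,118.765 199.810,57.278 130.295,99.809" fill="none" stroke="#008000"/>
  <polygon points="58.177,62.427 129.184,62.427 129.184,89.063 58.177,89.063" fill="none" stroke="#ff8800"/>
</svg>

y_svg = 184.276 − y_m.

[1] S562→`#ff8800` (score); closed run; points: 106.897,62.752 202.854,62.752 202.854,146.570 106.897,146.570

[2] S562→`#ff8800` (score); open run; points: 163.171,40.532 177.198,98.678 62.409,24.972

[3] S734→`#008000` (cut); open run; points: 136.676,65.229 64.077,108.582 146.793,137.585 174.335,118.765 199.810,57.278 130.295,99.809

[4] S562→`#ff8800` (score); closed run; points: 58.177,62.427 129.184,62.427 129.184,89.063 58.177,89.063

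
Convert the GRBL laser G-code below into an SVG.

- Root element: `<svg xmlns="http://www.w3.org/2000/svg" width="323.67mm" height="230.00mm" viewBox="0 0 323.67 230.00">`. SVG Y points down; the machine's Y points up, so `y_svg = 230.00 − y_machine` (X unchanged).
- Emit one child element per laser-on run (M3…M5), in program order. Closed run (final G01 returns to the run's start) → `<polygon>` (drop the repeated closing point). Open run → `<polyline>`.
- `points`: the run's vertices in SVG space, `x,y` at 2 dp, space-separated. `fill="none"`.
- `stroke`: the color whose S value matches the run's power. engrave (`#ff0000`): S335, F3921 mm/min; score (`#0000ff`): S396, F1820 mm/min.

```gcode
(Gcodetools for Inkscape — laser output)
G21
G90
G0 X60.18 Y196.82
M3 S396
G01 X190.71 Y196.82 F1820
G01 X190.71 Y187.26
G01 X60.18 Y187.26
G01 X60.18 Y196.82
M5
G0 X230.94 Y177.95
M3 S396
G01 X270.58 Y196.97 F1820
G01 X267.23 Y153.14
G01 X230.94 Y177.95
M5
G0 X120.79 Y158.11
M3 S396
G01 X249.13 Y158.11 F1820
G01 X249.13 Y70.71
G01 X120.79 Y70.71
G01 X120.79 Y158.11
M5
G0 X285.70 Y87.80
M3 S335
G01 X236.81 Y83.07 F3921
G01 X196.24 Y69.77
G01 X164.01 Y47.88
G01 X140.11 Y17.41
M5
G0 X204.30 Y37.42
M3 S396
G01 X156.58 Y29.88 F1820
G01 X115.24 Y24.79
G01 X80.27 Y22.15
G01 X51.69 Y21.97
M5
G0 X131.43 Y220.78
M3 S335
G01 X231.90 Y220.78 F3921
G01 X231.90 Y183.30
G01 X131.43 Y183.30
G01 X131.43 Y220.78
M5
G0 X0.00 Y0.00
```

Machine Y-up, SVG Y-down with viewBox height 230.00, so y_svg = 230.00 − y_machine; X carries over.

Run 1: the run's S396 means `#0000ff` (score). The run returns to its start, so emit a `<polygon>` with points (Y-flipped): 60.18,33.18 190.71,33.18 190.71,42.74 60.18,42.74.

Run 2: the run's S396 means `#0000ff` (score). The run returns to its start, so emit a `<polygon>` with points (Y-flipped): 230.94,52.05 270.58,33.03 267.23,76.86.

Run 3: the run's S396 means `#0000ff` (score). The run returns to its start, so emit a `<polygon>` with points (Y-flipped): 120.79,71.89 249.13,71.89 249.13,159.29 120.79,159.29.

Run 4: power S335 maps to stroke `#ff0000` (engrave). The run is open, so emit a `<polyline>` with points (Y-flipped): 285.70,142.20 236.81,146.93 196.24,160.23 164.01,182.12 140.11,212.59.

Run 5: S396 ⇒ score layer `#0000ff`. The run is open, so emit a `<polyline>` with points (Y-flipped): 204.30,192.58 156.58,200.12 115.24,205.21 80.27,207.85 51.69,208.03.

Run 6: S335 ⇒ engrave layer `#ff0000`. The run returns to its start, so emit a `<polygon>` with points (Y-flipped): 131.43,9.22 231.90,9.22 231.90,46.70 131.43,46.70.

<svg xmlns="http://www.w3.org/2000/svg" width="323.67mm" height="230.00mm" viewBox="0 0 323.67 230.00">
  <polygon points="60.18,33.18 190.71,33.18 190.71,42.74 60.18,42.74" fill="none" stroke="#0000ff"/>
  <polygon points="230.94,52.05 270.58,33.03 267.23,76.86" fill="none" stroke="#0000ff"/>
  <polygon points="120.79,71.89 249.13,71.89 249.13,159.29 120.79,159.29" fill="none" stroke="#0000ff"/>
  <polyline points="285.70,142.20 236.81,146.93 196.24,160.23 164.01,182.12 140.11,212.59" fill="none" stroke="#ff0000"/>
  <polyline points="204.30,192.58 156.58,200.12 115.24,205.21 80.27,207.85 51.69,208.03" fill="none" stroke="#0000ff"/>
  <polygon points="131.43,9.22 231.90,9.22 231.90,46.70 131.43,46.70" fill="none" stroke="#ff0000"/>
</svg>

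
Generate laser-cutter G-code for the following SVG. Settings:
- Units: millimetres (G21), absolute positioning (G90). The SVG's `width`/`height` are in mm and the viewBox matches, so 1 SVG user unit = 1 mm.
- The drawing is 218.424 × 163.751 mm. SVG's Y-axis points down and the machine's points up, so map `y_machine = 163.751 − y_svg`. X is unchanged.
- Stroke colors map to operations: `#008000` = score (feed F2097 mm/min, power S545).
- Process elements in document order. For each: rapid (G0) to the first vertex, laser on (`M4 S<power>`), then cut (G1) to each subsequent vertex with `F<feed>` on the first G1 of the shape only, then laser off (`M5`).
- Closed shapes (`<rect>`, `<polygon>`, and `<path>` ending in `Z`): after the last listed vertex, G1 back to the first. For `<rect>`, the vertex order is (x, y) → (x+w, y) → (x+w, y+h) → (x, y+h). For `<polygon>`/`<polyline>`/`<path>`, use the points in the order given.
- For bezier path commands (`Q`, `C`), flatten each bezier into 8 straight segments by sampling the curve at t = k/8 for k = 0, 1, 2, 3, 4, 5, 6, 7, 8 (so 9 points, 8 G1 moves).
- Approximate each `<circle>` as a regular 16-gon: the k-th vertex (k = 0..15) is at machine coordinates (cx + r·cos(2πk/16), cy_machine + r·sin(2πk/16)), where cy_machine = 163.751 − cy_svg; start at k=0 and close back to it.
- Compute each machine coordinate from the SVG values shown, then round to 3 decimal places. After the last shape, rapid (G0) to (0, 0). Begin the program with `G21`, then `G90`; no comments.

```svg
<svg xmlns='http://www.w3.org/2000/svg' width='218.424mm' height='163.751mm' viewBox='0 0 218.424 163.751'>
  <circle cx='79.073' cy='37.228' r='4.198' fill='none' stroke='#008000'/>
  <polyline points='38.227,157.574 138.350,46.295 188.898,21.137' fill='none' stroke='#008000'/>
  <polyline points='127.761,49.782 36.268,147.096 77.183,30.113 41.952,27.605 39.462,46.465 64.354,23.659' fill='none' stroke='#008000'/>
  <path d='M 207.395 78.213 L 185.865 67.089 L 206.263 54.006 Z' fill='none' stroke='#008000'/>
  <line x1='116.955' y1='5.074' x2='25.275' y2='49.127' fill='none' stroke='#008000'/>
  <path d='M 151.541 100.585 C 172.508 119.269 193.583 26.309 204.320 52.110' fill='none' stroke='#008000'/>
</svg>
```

G21
G90
G0 X83.271 Y126.523
M4 S545
G1 X82.951 Y128.130 F2097
G1 X82.041 Y129.491
G1 X80.680 Y130.401
G1 X79.073 Y130.721
G1 X77.466 Y130.401
G1 X76.105 Y129.491
G1 X75.195 Y128.130
G1 X74.875 Y126.523
G1 X75.195 Y124.916
G1 X76.105 Y123.555
G1 X77.466 Y122.645
G1 X79.073 Y122.325
G1 X80.680 Y122.645
G1 X82.041 Y123.555
G1 X82.951 Y124.916
G1 X83.271 Y126.523
M5
G0 X38.227 Y6.177
M4 S545
G1 X138.350 Y117.456 F2097
G1 X188.898 Y142.614
M5
G0 X127.761 Y113.969
M4 S545
G1 X36.268 Y16.655 F2097
G1 X77.183 Y133.638
G1 X41.952 Y136.146
G1 X39.462 Y117.286
G1 X64.354 Y140.092
M5
G0 X207.395 Y85.538
M4 S545
G1 X185.865 Y96.662 F2097
G1 X206.263 Y109.745
G1 X207.395 Y85.538
M5
G0 X116.955 Y158.677
M4 S545
G1 X25.275 Y114.624 F2097
M5
G0 X151.541 Y63.166
M4 S545
G1 X159.388 Y60.943 F2097
G1 X167.123 Y66.486
G1 X174.624 Y77.096
G1 X181.767 Y90.072
G1 X188.430 Y102.715
G1 X194.492 Y112.324
G1 X199.829 Y116.199
G1 X204.320 Y111.641
M5
G0 X0.000 Y0.000

viewBox `0 0 218.424 163.751` with mm width/height → 1 unit = 1 mm. Flip: y_m = 163.751 − y_svg.

**Shape 1** — `<circle>` circle, stroke `#008000` → score (S545, F2097). Machine vertices: (83.271,126.523) → (82.951,128.130) → (82.041,129.491) → (80.680,130.401) → (79.073,130.721) → (77.466,130.401) → (76.105,129.491) → (75.195,128.130) → (74.875,126.523) → (75.195,124.916) → (76.105,123.555) → (77.466,122.645) → (79.073,122.325) → (80.680,122.645) → (82.041,123.555) → (82.951,124.916) → (83.271,126.523). Closed: final G1 returns to the first vertex.

**Shape 2** — `<polyline>` open polyline, stroke `#008000` → score (S545, F2097). Machine vertices: (38.227,6.177) → (138.350,117.456) → (188.898,142.614). Open path.

**Shape 3** — `<polyline>` open polyline, stroke `#008000` → score (S545, F2097). Machine vertices: (127.761,113.969) → (36.268,16.655) → (77.183,133.638) → (41.952,136.146) → (39.462,117.286) → (64.354,140.092). Open path.

**Shape 4** — `<path>` regular polygon, stroke `#008000` → score (S545, F2097). Machine vertices: (207.395,85.538) → (185.865,96.662) → (206.263,109.745) → (207.395,85.538). Closed: final G1 returns to the first vertex.

**Shape 5** — `<line>` line segment, stroke `#008000` → score (S545, F2097). Machine vertices: (116.955,158.677) → (25.275,114.624). Open path.

**Shape 6** — `<path>` cubic bezier, stroke `#008000` → score (S545, F2097). Control points (SVG): P0=(151.541,100.585), P1=(172.508,119.269), P2=(193.583,26.309), P3=(204.320,52.110); sampled at t=k/8. Machine vertices: (151.541,63.166) → (159.388,60.943) → (167.123,66.486) → (174.624,77.096) → (181.767,90.072) → (188.430,102.715) → (194.492,112.324) → (199.829,116.199) → (204.320,111.641). Open path.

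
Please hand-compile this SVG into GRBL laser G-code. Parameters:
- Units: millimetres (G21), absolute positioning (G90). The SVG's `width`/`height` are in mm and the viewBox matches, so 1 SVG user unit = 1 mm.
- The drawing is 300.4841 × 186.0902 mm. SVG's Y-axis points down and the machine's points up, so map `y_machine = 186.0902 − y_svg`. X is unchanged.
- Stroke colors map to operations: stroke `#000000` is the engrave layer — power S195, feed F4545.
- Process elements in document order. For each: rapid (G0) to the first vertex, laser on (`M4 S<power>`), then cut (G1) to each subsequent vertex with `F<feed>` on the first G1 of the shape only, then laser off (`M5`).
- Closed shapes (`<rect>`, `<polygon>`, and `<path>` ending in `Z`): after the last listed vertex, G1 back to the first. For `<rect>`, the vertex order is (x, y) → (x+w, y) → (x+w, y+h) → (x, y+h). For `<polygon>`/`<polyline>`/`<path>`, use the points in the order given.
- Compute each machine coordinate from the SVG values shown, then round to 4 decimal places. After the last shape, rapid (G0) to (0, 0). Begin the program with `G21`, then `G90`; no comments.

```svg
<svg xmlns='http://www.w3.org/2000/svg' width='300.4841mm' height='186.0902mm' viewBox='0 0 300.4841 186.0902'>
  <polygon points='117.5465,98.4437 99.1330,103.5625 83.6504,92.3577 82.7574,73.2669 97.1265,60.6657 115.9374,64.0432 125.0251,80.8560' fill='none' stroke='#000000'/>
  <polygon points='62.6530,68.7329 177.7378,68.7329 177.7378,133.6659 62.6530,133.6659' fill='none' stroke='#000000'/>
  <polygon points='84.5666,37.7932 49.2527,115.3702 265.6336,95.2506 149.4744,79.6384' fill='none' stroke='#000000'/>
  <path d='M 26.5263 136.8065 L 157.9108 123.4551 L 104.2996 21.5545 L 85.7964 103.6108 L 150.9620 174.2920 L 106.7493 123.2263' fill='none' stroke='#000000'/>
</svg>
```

G21
G90
G0 X117.5465 Y87.6465
M4 S195
G1 X99.1330 Y82.5277 F4545
G1 X83.6504 Y93.7325
G1 X82.7574 Y112.8233
G1 X97.1265 Y125.4245
G1 X115.9374 Y122.0470
G1 X125.0251 Y105.2342
G1 X117.5465 Y87.6465
M5
G0 X62.6530 Y117.3573
M4 S195
G1 X177.7378 Y117.3573 F4545
G1 X177.7378 Y52.4243
G1 X62.6530 Y52.4243
G1 X62.6530 Y117.3573
M5
G0 X84.5666 Y148.2970
M4 S195
G1 X49.2527 Y70.7200 F4545
G1 X265.6336 Y90.8396
G1 X149.4744 Y106.4518
G1 X84.5666 Y148.2970
M5
G0 X26.5263 Y49.2837
M4 S195
G1 X157.9108 Y62.6351 F4545
G1 X104.2996 Y164.5357
G1 X85.7964 Y82.4794
G1 X150.9620 Y11.7982
G1 X106.7493 Y62.8639
M5
G0 X0.0000 Y0.0000

Since the viewBox matches the mm dimensions, user units are millimetres directly. The only transform is the Y-flip y_m = 186.0902 − y_svg.

Shape 1 is a regular polygon drawn with `<polygon>`. Its stroke #000000 means engrave at S195, F4545. After flipping Y the toolpath is (117.5465,87.6465) → (99.1330,82.5277) → (83.6504,93.7325) → (82.7574,112.8233) → (97.1265,125.4245) → (115.9374,122.0470) → (125.0251,105.2342) → (117.5465,87.6465), returning to the start.

Shape 2 is a rectangle drawn with `<polygon>`. Its stroke #000000 means engrave at S195, F4545. After flipping Y the toolpath is (62.6530,117.3573) → (177.7378,117.3573) → (177.7378,52.4243) → (62.6530,52.4243) → (62.6530,117.3573), returning to the start.

Shape 3 is a closed polygon drawn with `<polygon>`. Its stroke #000000 means engrave at S195, F4545. After flipping Y the toolpath is (84.5666,148.2970) → (49.2527,70.7200) → (265.6336,90.8396) → (149.4744,106.4518) → (84.5666,148.2970), returning to the start.

Shape 4 is a open polyline drawn with `<path>`. Its stroke #000000 means engrave at S195, F4545. After flipping Y the toolpath is (26.5263,49.2837) → (157.9108,62.6351) → (104.2996,164.5357) → (85.7964,82.4794) → (150.9620,11.7982) → (106.7493,62.8639).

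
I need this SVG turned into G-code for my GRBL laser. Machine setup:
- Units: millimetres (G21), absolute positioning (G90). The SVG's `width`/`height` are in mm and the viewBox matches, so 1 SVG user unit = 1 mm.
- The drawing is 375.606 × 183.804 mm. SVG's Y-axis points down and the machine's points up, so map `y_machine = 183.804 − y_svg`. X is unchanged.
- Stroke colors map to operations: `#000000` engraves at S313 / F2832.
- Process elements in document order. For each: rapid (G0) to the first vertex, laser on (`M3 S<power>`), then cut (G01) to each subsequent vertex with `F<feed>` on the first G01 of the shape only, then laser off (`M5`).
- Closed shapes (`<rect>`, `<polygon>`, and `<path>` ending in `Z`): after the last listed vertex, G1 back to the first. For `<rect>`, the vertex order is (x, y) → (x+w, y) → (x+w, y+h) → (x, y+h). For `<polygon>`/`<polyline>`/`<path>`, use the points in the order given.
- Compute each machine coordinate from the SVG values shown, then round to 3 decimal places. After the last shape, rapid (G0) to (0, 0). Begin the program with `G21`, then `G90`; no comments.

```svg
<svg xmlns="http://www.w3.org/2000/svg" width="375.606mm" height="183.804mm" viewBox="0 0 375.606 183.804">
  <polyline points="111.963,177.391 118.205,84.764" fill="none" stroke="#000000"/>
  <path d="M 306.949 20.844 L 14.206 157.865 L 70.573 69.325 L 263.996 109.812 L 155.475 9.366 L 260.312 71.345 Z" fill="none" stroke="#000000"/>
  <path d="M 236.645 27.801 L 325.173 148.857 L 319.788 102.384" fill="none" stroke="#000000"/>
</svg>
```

G21
G90
G0 X111.963 Y6.413
M3 S313
G01 X118.205 Y99.040 F2832
M5
G0 X306.949 Y162.960
M3 S313
G01 X14.206 Y25.939 F2832
G01 X70.573 Y114.479
G01 X263.996 Y73.992
G01 X155.475 Y174.438
G01 X260.312 Y112.459
G01 X306.949 Y162.960
M5
G0 X236.645 Y156.003
M3 S313
G01 X325.173 Y34.947 F2832
G01 X319.788 Y81.420
M5
G0 X0.000 Y0.000

1 u = 1 mm; y_m = 183.804 − y.

[1] `<polyline>` line segment, #000000→engrave S313 F2832: (111.963,6.413) → (118.205,99.040)

[2] `<path>` closed polygon, #000000→engrave S313 F2832: (306.949,162.960) → (14.206,25.939) → (70.573,114.479) → (263.996,73.992) → (155.475,174.438) → (260.312,112.459) → (306.949,162.960) (closed)

[3] `<path>` open polyline, #000000→engrave S313 F2832: (236.645,156.003) → (325.173,34.947) → (319.788,81.420)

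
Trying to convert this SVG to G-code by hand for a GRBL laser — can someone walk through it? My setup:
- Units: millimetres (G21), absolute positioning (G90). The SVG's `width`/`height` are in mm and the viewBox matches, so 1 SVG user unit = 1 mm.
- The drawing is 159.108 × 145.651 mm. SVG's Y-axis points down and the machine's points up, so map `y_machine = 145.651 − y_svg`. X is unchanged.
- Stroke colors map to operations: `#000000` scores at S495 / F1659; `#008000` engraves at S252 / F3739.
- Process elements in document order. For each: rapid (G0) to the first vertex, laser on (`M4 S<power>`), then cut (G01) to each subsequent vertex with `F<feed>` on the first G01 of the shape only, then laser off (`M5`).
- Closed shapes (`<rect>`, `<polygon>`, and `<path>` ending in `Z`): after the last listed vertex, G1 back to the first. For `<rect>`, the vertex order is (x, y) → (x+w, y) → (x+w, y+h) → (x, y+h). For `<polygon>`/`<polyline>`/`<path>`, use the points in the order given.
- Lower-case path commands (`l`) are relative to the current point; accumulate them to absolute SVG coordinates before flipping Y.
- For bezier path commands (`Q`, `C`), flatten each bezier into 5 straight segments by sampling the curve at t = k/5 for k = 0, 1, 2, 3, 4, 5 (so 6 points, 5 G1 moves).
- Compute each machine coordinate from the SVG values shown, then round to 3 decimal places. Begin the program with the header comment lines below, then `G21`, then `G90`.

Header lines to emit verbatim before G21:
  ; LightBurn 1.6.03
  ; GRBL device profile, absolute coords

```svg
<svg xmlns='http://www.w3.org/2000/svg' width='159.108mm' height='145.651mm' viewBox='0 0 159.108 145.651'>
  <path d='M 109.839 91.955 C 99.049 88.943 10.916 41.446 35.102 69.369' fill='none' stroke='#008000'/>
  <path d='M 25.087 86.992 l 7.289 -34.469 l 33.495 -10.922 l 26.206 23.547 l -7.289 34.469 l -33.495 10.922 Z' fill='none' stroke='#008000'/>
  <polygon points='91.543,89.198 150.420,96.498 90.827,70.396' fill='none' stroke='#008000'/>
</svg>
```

viewBox `0 0 159.108 145.651` with mm width/height → 1 unit = 1 mm. Flip: y_m = 145.651 − y_svg.

**Shape 1** — `<path>` cubic bezier, stroke `#008000` → engrave (S252, F3739). Control points (SVG): P0=(109.839,91.955), P1=(99.049,88.943), P2=(10.916,41.446), P3=(35.102,69.369); sampled at t=k/5. Machine vertices: (109.839,53.696) → (95.601,59.882) → (71.905,70.989) → (47.854,81.262) → (32.551,84.945) → (35.102,76.282). Open path.

**Shape 2** — `<path>` regular polygon, stroke `#008000` → engrave (S252, F3739). Machine vertices: (25.087,58.659) → (32.376,93.128) → (65.871,104.050) → (92.077,80.503) → (84.788,46.034) → (51.293,35.112) → (25.087,58.659). Closed: final G1 returns to the first vertex.

**Shape 3** — `<polygon>` closed polygon, stroke `#008000` → engrave (S252, F3739). Machine vertices: (91.543,56.453) → (150.420,49.153) → (90.827,75.255) → (91.543,56.453). Closed: final G1 returns to the first vertex.

; LightBurn 1.6.03
; GRBL device profile, absolute coords
G21
G90
G0 X109.839 Y53.696
M4 S252
G01 X95.601 Y59.882 F3739
G01 X71.905 Y70.989
G01 X47.854 Y81.262
G01 X32.551 Y84.945
G01 X35.102 Y76.282
M5
G0 X25.087 Y58.659
M4 S252
G01 X32.376 Y93.128 F3739
G01 X65.871 Y104.050
G01 X92.077 Y80.503
G01 X84.788 Y46.034
G01 X51.293 Y35.112
G01 X25.087 Y58.659
M5
G0 X91.543 Y56.453
M4 S252
G01 X150.420 Y49.153 F3739
G01 X90.827 Y75.255
G01 X91.543 Y56.453
M5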